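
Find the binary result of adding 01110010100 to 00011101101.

Add column by column from the right: bit + bit + carry-in; write the sum mod 2, carry 1 when the sum is 2 or 3.
carry:  11111111000
        01110010100
+       00011101101
-------------------
       010010000001
(the carry out of the leftmost column, 0, becomes the leading bit)
Decimal check:
  01110010100 = 512 + 256 + 128 + 16 + 4 = 916
  00011101101 = 128 + 64 + 32 + 8 + 4 + 1 = 237
  916 + 237 = 1153, and 010010000001 = 1024 + 128 + 1 = 1153 ✓



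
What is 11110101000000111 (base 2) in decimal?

Sum of powers of 2 for each 1-bit:
2^0 + 2^1 + 2^2 + 2^9 + 2^11 + 2^13 + 2^14 + 2^15 + 2^16
= 1 + 2 + 4 + 512 + 2048 + 8192 + 16384 + 32768 + 65536
= 125447



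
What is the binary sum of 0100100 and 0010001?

Add column by column from the right: bit + bit + carry-in; write the sum mod 2, carry 1 when the sum is 2 or 3.
carry:  0000000
        0100100
+       0010001
---------------
       00110101
(the carry out of the leftmost column, 0, becomes the leading bit)
Decimal check:
  0100100 = 32 + 4 = 36
  0010001 = 16 + 1 = 17
  36 + 17 = 53, and 00110101 = 32 + 16 + 4 + 1 = 53 ✓



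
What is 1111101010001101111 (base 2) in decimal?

Sum of powers of 2 for each 1-bit:
2^0 + 2^1 + 2^2 + 2^3 + 2^5 + 2^6 + 2^10 + 2^12 + 2^14 + 2^15 + 2^16 + 2^17 + 2^18
= 1 + 2 + 4 + 8 + 32 + 64 + 1024 + 4096 + 16384 + 32768 + 65536 + 131072 + 262144
= 513135



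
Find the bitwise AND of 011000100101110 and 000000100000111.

AND: 1 only when both bits are 1
  011000100101110
& 000000100000111
-----------------
  000000100000110
Decimal: 12590 & 263 = 262



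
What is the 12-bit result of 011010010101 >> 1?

Original: 011010010101 (decimal 1685)
Shift right by 1 position
Drop the 1 low bit; fill with zero on the left
Result: 001101001010 (decimal 842)
Equivalent: 1685 >> 1 = 1685 ÷ 2^1 = 842



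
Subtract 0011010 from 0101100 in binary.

Method 1 - Direct subtraction (column by column from the right: bit − bit − borrow-in; if negative, add 2 and borrow 1 from the next column):
borrow: 0100100
        0101100
-       0011010
---------------
        0010010

Method 2 - Add two's complement:
Two's complement of 0011010: invert → 1100101, add 1 → 1100110
  0101100
+ 1100110
---------
 10010010  (end carry out of the top bit = 1)
Discarding the end carry: 0010010
Decimal check:
  0101100 = 32 + 8 + 4 = 44
  0011010 = 16 + 8 + 2 = 26
  44 - 26 = 18, and 0010010 = 16 + 2 = 18 ✓



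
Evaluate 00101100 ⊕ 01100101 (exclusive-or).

XOR: 1 when bits differ
  00101100
^ 01100101
----------
  01001001
Decimal: 44 ^ 101 = 73



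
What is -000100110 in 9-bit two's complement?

Original: 000100110
Step 1 - Invert all bits: 111011001
Step 2 - Add 1: 111011010
Verification: 000100110 + 111011010 = 1000000000; discarding the end carry (carry out of the top bit) leaves the 9-bit value 000000000, as required for x + (-x)



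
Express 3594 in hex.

Using repeated division by 16 (digits 10–15 are A–F):
3594 ÷ 16 = 224 remainder 10 (A)
224 ÷ 16 = 14 remainder 0
14 ÷ 16 = 0 remainder 14 (E)
Reading remainders bottom to top: E0A



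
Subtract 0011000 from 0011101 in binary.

Method 1 - Direct subtraction (column by column from the right: bit − bit − borrow-in; if negative, add 2 and borrow 1 from the next column):
borrow: 0000000
        0011101
-       0011000
---------------
        0000101

Method 2 - Add two's complement:
Two's complement of 0011000: invert → 1100111, add 1 → 1101000
  0011101
+ 1101000
---------
 10000101  (end carry out of the top bit = 1)
Discarding the end carry: 0000101
Decimal check:
  0011101 = 16 + 8 + 4 + 1 = 29
  0011000 = 16 + 8 = 24
  29 - 24 = 5, and 0000101 = 4 + 1 = 5 ✓



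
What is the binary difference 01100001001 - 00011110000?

Method 1 - Direct subtraction (column by column from the right: bit − bit − borrow-in; if negative, add 2 and borrow 1 from the next column):
borrow: 00111100000
        01100001001
-       00011110000
-------------------
        01000011001

Method 2 - Add two's complement:
Two's complement of 00011110000: invert → 11100001111, add 1 → 11100010000
  01100001001
+ 11100010000
-------------
 101000011001  (end carry out of the top bit = 1)
Discarding the end carry: 01000011001
Decimal check:
  01100001001 = 512 + 256 + 8 + 1 = 777
  00011110000 = 128 + 64 + 32 + 16 = 240
  777 - 240 = 537, and 01000011001 = 512 + 16 + 8 + 1 = 537 ✓



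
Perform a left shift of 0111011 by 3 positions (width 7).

Original: 0111011 (decimal 59)
Shift left by 3 positions
Append 3 zeros on the right and drop the 3 high bits that overflow the 7-bit width
Result: 1011000 (decimal 88)
Equivalent: 59 << 3 = 59 × 2^3 = 472, truncated to 7 bits = 88



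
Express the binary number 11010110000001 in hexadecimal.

Group into 4-bit nibbles from right:
  0011 = 3
  0101 = 5
  1000 = 8
  0001 = 1
Result: 3581



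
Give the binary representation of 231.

Using repeated division by 2:
231 ÷ 2 = 115 remainder 1
115 ÷ 2 = 57 remainder 1
57 ÷ 2 = 28 remainder 1
28 ÷ 2 = 14 remainder 0
14 ÷ 2 = 7 remainder 0
7 ÷ 2 = 3 remainder 1
3 ÷ 2 = 1 remainder 1
1 ÷ 2 = 0 remainder 1
Reading remainders bottom to top: 11100111



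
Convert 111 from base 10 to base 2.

Using repeated division by 2:
111 ÷ 2 = 55 remainder 1
55 ÷ 2 = 27 remainder 1
27 ÷ 2 = 13 remainder 1
13 ÷ 2 = 6 remainder 1
6 ÷ 2 = 3 remainder 0
3 ÷ 2 = 1 remainder 1
1 ÷ 2 = 0 remainder 1
Reading remainders bottom to top: 1101111



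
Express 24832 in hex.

Using repeated division by 16 (digits 10–15 are A–F):
24832 ÷ 16 = 1552 remainder 0
1552 ÷ 16 = 97 remainder 0
97 ÷ 16 = 6 remainder 1
6 ÷ 16 = 0 remainder 6
Reading remainders bottom to top: 6100



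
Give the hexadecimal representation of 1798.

Using repeated division by 16 (digits 10–15 are A–F):
1798 ÷ 16 = 112 remainder 6
112 ÷ 16 = 7 remainder 0
7 ÷ 16 = 0 remainder 7
Reading remainders bottom to top: 706



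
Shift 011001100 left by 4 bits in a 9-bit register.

Original: 011001100 (decimal 204)
Shift left by 4 positions
Append 4 zeros on the right and drop the 4 high bits that overflow the 9-bit width
Result: 011000000 (decimal 192)
Equivalent: 204 << 4 = 204 × 2^4 = 3264, truncated to 9 bits = 192



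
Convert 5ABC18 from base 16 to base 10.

Expand by place value (powers of 16):
Digit values: A = 10, B = 11, C = 12
5ABC18 = 5 × 16^5 + 10 × 16^4 + 11 × 16^3 + 12 × 16^2 + 1 × 16^1 + 8 × 16^0
= 5 × 1048576 + 10 × 65536 + 11 × 4096 + 12 × 256 + 1 × 16 + 8 × 1
= 5242880 + 655360 + 45056 + 3072 + 16 + 8
= 5946392



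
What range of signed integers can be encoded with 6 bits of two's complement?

For 6-bit two's complement:
Minimum: -2^5 = -32
Maximum: 2^5 - 1 = 31



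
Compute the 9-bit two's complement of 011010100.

Original: 011010100
Step 1 - Invert all bits: 100101011
Step 2 - Add 1: 100101100
Verification: 011010100 + 100101100 = 1000000000; discarding the end carry (carry out of the top bit) leaves the 9-bit value 000000000, as required for x + (-x)



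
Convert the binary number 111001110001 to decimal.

Sum of powers of 2 for each 1-bit:
2^0 + 2^4 + 2^5 + 2^6 + 2^9 + 2^10 + 2^11
= 1 + 16 + 32 + 64 + 512 + 1024 + 2048
= 3697



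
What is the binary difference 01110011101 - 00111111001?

Method 1 - Direct subtraction (column by column from the right: bit − bit − borrow-in; if negative, add 2 and borrow 1 from the next column):
borrow: 01111000000
        01110011101
-       00111111001
-------------------
        00110100100

Method 2 - Add two's complement:
Two's complement of 00111111001: invert → 11000000110, add 1 → 11000000111
  01110011101
+ 11000000111
-------------
 100110100100  (end carry out of the top bit = 1)
Discarding the end carry: 00110100100
Decimal check:
  01110011101 = 512 + 256 + 128 + 16 + 8 + 4 + 1 = 925
  00111111001 = 256 + 128 + 64 + 32 + 16 + 8 + 1 = 505
  925 - 505 = 420, and 00110100100 = 256 + 128 + 32 + 4 = 420 ✓



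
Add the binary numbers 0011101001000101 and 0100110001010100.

Add column by column from the right: bit + bit + carry-in; write the sum mod 2, carry 1 when the sum is 2 or 3.
carry:  1111000010001000
        0011101001000101
+       0100110001010100
------------------------
       01000011010011001
(the carry out of the leftmost column, 0, becomes the leading bit)
Decimal check:
  0011101001000101 = 8192 + 4096 + 2048 + 512 + 64 + 4 + 1 = 14917
  0100110001010100 = 16384 + 2048 + 1024 + 64 + 16 + 4 = 19540
  14917 + 19540 = 34457, and 01000011010011001 = 32768 + 1024 + 512 + 128 + 16 + 8 + 1 = 34457 ✓



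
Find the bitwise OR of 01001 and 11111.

OR: 1 when either bit is 1
  01001
| 11111
-------
  11111
Decimal: 9 | 31 = 31



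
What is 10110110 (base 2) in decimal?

Sum of powers of 2 for each 1-bit:
2^1 + 2^2 + 2^4 + 2^5 + 2^7
= 2 + 4 + 16 + 32 + 128
= 182



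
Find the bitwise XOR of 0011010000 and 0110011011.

XOR: 1 when bits differ
  0011010000
^ 0110011011
------------
  0101001011
Decimal: 208 ^ 411 = 331



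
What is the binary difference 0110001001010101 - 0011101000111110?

Method 1 - Direct subtraction (column by column from the right: bit − bit − borrow-in; if negative, add 2 and borrow 1 from the next column):
borrow: 0111000001111100
        0110001001010101
-       0011101000111110
------------------------
        0010100000010111

Method 2 - Add two's complement:
Two's complement of 0011101000111110: invert → 1100010111000001, add 1 → 1100010111000010
  0110001001010101
+ 1100010111000010
------------------
 10010100000010111  (end carry out of the top bit = 1)
Discarding the end carry: 0010100000010111
Decimal check:
  0110001001010101 = 16384 + 8192 + 512 + 64 + 16 + 4 + 1 = 25173
  0011101000111110 = 8192 + 4096 + 2048 + 512 + 32 + 16 + 8 + 4 + 2 = 14910
  25173 - 14910 = 10263, and 0010100000010111 = 8192 + 2048 + 16 + 4 + 2 + 1 = 10263 ✓



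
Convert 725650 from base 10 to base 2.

Using repeated division by 2:
725650 ÷ 2 = 362825 remainder 0
362825 ÷ 2 = 181412 remainder 1
181412 ÷ 2 = 90706 remainder 0
90706 ÷ 2 = 45353 remainder 0
45353 ÷ 2 = 22676 remainder 1
22676 ÷ 2 = 11338 remainder 0
11338 ÷ 2 = 5669 remainder 0
5669 ÷ 2 = 2834 remainder 1
2834 ÷ 2 = 1417 remainder 0
1417 ÷ 2 = 708 remainder 1
708 ÷ 2 = 354 remainder 0
354 ÷ 2 = 177 remainder 0
177 ÷ 2 = 88 remainder 1
88 ÷ 2 = 44 remainder 0
44 ÷ 2 = 22 remainder 0
22 ÷ 2 = 11 remainder 0
11 ÷ 2 = 5 remainder 1
5 ÷ 2 = 2 remainder 1
2 ÷ 2 = 1 remainder 0
1 ÷ 2 = 0 remainder 1
Reading remainders bottom to top: 10110001001010010010



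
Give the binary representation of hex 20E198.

Convert each hex digit to 4 bits:
  2 = 0010
  0 = 0000
  E = 1110
  1 = 0001
  9 = 1001
  8 = 1000
Concatenate: 001000001110000110011000



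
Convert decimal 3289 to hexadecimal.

Using repeated division by 16 (digits 10–15 are A–F):
3289 ÷ 16 = 205 remainder 9
205 ÷ 16 = 12 remainder 13 (D)
12 ÷ 16 = 0 remainder 12 (C)
Reading remainders bottom to top: CD9



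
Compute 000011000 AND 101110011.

AND: 1 only when both bits are 1
  000011000
& 101110011
-----------
  000010000
Decimal: 24 & 371 = 16



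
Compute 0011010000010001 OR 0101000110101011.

OR: 1 when either bit is 1
  0011010000010001
| 0101000110101011
------------------
  0111010110111011
Decimal: 13329 | 20907 = 30139



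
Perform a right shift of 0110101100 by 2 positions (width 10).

Original: 0110101100 (decimal 428)
Shift right by 2 positions
Drop the 2 low bits; fill with zeros on the left
Result: 0001101011 (decimal 107)
Equivalent: 428 >> 2 = 428 ÷ 2^2 = 107



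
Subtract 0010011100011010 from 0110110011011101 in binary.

Method 1 - Direct subtraction (column by column from the right: bit − bit − borrow-in; if negative, add 2 and borrow 1 from the next column):
borrow: 0000111000000100
        0110110011011101
-       0010011100011010
------------------------
        0100010111000011

Method 2 - Add two's complement:
Two's complement of 0010011100011010: invert → 1101100011100101, add 1 → 1101100011100110
  0110110011011101
+ 1101100011100110
------------------
 10100010111000011  (end carry out of the top bit = 1)
Discarding the end carry: 0100010111000011
Decimal check:
  0110110011011101 = 16384 + 8192 + 2048 + 1024 + 128 + 64 + 16 + 8 + 4 + 1 = 27869
  0010011100011010 = 8192 + 1024 + 512 + 256 + 16 + 8 + 2 = 10010
  27869 - 10010 = 17859, and 0100010111000011 = 16384 + 1024 + 256 + 128 + 64 + 2 + 1 = 17859 ✓



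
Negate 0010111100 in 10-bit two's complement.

Original: 0010111100
Step 1 - Invert all bits: 1101000011
Step 2 - Add 1: 1101000100
Verification: 0010111100 + 1101000100 = 10000000000; discarding the end carry (carry out of the top bit) leaves the 10-bit value 0000000000, as required for x + (-x)



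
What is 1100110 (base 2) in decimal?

Sum of powers of 2 for each 1-bit:
2^1 + 2^2 + 2^5 + 2^6
= 2 + 4 + 32 + 64
= 102



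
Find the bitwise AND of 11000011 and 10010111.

AND: 1 only when both bits are 1
  11000011
& 10010111
----------
  10000011
Decimal: 195 & 151 = 131



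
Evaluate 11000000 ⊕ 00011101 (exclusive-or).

XOR: 1 when bits differ
  11000000
^ 00011101
----------
  11011101
Decimal: 192 ^ 29 = 221



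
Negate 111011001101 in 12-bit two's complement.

Original (sign bit 1, negative): 111011001101
Step 1 - Invert all bits: 000100110010
Step 2 - Add 1: 000100110011
Verification: 111011001101 + 000100110011 = 1000000000000; discarding the end carry (carry out of the top bit) leaves the 12-bit value 000000000000, as required for x + (-x)



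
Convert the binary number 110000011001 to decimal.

Sum of powers of 2 for each 1-bit:
2^0 + 2^3 + 2^4 + 2^10 + 2^11
= 1 + 8 + 16 + 1024 + 2048
= 3097



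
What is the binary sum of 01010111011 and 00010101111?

Add column by column from the right: bit + bit + carry-in; write the sum mod 2, carry 1 when the sum is 2 or 3.
carry:  00101111110
        01010111011
+       00010101111
-------------------
       001101101010
(the carry out of the leftmost column, 0, becomes the leading bit)
Decimal check:
  01010111011 = 512 + 128 + 32 + 16 + 8 + 2 + 1 = 699
  00010101111 = 128 + 32 + 8 + 4 + 2 + 1 = 175
  699 + 175 = 874, and 001101101010 = 512 + 256 + 64 + 32 + 8 + 2 = 874 ✓



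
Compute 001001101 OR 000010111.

OR: 1 when either bit is 1
  001001101
| 000010111
-----------
  001011111
Decimal: 77 | 23 = 95



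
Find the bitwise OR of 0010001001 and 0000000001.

OR: 1 when either bit is 1
  0010001001
| 0000000001
------------
  0010001001
Decimal: 137 | 1 = 137



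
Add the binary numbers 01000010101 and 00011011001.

Add column by column from the right: bit + bit + carry-in; write the sum mod 2, carry 1 when the sum is 2 or 3.
carry:  00000100010
        01000010101
+       00011011001
-------------------
       001011101110
(the carry out of the leftmost column, 0, becomes the leading bit)
Decimal check:
  01000010101 = 512 + 16 + 4 + 1 = 533
  00011011001 = 128 + 64 + 16 + 8 + 1 = 217
  533 + 217 = 750, and 001011101110 = 512 + 128 + 64 + 32 + 8 + 4 + 2 = 750 ✓



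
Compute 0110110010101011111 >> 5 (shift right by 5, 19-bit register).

Original: 0110110010101011111 (decimal 222559)
Shift right by 5 positions
Drop the 5 low bits; fill with zeros on the left
Result: 0000001101100101010 (decimal 6954)
Equivalent: 222559 >> 5 = 222559 ÷ 2^5 = 6954



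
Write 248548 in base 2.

Using repeated division by 2:
248548 ÷ 2 = 124274 remainder 0
124274 ÷ 2 = 62137 remainder 0
62137 ÷ 2 = 31068 remainder 1
31068 ÷ 2 = 15534 remainder 0
15534 ÷ 2 = 7767 remainder 0
7767 ÷ 2 = 3883 remainder 1
3883 ÷ 2 = 1941 remainder 1
1941 ÷ 2 = 970 remainder 1
970 ÷ 2 = 485 remainder 0
485 ÷ 2 = 242 remainder 1
242 ÷ 2 = 121 remainder 0
121 ÷ 2 = 60 remainder 1
60 ÷ 2 = 30 remainder 0
30 ÷ 2 = 15 remainder 0
15 ÷ 2 = 7 remainder 1
7 ÷ 2 = 3 remainder 1
3 ÷ 2 = 1 remainder 1
1 ÷ 2 = 0 remainder 1
Reading remainders bottom to top: 111100101011100100



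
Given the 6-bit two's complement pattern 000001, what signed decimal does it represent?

Binary: 000001
Sign bit: 0 (non-negative)
Read directly as an unsigned value:
000001 = 1
Value: 1



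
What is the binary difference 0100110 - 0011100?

Method 1 - Direct subtraction (column by column from the right: bit − bit − borrow-in; if negative, add 2 and borrow 1 from the next column):
borrow: 0110000
        0100110
-       0011100
---------------
        0001010

Method 2 - Add two's complement:
Two's complement of 0011100: invert → 1100011, add 1 → 1100100
  0100110
+ 1100100
---------
 10001010  (end carry out of the top bit = 1)
Discarding the end carry: 0001010
Decimal check:
  0100110 = 32 + 4 + 2 = 38
  0011100 = 16 + 8 + 4 = 28
  38 - 28 = 10, and 0001010 = 8 + 2 = 10 ✓



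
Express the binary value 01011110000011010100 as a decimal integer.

Sum of powers of 2 for each 1-bit:
2^2 + 2^4 + 2^6 + 2^7 + 2^13 + 2^14 + 2^15 + 2^16 + 2^18
= 4 + 16 + 64 + 128 + 8192 + 16384 + 32768 + 65536 + 262144
= 385236



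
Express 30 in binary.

Using repeated division by 2:
30 ÷ 2 = 15 remainder 0
15 ÷ 2 = 7 remainder 1
7 ÷ 2 = 3 remainder 1
3 ÷ 2 = 1 remainder 1
1 ÷ 2 = 0 remainder 1
Reading remainders bottom to top: 11110



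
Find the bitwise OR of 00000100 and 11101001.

OR: 1 when either bit is 1
  00000100
| 11101001
----------
  11101101
Decimal: 4 | 233 = 237



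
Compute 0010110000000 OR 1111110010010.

OR: 1 when either bit is 1
  0010110000000
| 1111110010010
---------------
  1111110010010
Decimal: 1408 | 8082 = 8082



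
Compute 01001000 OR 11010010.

OR: 1 when either bit is 1
  01001000
| 11010010
----------
  11011010
Decimal: 72 | 210 = 218



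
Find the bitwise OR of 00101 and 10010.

OR: 1 when either bit is 1
  00101
| 10010
-------
  10111
Decimal: 5 | 18 = 23



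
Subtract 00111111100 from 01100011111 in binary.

Method 1 - Direct subtraction (column by column from the right: bit − bit − borrow-in; if negative, add 2 and borrow 1 from the next column):
borrow: 01111000000
        01100011111
-       00111111100
-------------------
        00100100011

Method 2 - Add two's complement:
Two's complement of 00111111100: invert → 11000000011, add 1 → 11000000100
  01100011111
+ 11000000100
-------------
 100100100011  (end carry out of the top bit = 1)
Discarding the end carry: 00100100011
Decimal check:
  01100011111 = 512 + 256 + 16 + 8 + 4 + 2 + 1 = 799
  00111111100 = 256 + 128 + 64 + 32 + 16 + 8 + 4 = 508
  799 - 508 = 291, and 00100100011 = 256 + 32 + 2 + 1 = 291 ✓



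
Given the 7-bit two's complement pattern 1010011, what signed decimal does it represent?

Binary: 1010011
Sign bit: 1 (negative)
Invert: 0101100
Add 1:  0101101
Magnitude: 0101101 = 32 + 8 + 4 + 1 = 45
Value: -45



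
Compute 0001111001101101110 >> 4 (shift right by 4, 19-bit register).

Original: 0001111001101101110 (decimal 62318)
Shift right by 4 positions
Drop the 4 low bits; fill with zeros on the left
Result: 0000000111100110110 (decimal 3894)
Equivalent: 62318 >> 4 = 62318 ÷ 2^4 = 3894



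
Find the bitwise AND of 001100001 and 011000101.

AND: 1 only when both bits are 1
  001100001
& 011000101
-----------
  001000001
Decimal: 97 & 197 = 65



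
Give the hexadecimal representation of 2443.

Using repeated division by 16 (digits 10–15 are A–F):
2443 ÷ 16 = 152 remainder 11 (B)
152 ÷ 16 = 9 remainder 8
9 ÷ 16 = 0 remainder 9
Reading remainders bottom to top: 98B



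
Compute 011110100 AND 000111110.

AND: 1 only when both bits are 1
  011110100
& 000111110
-----------
  000110100
Decimal: 244 & 62 = 52



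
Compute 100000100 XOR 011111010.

XOR: 1 when bits differ
  100000100
^ 011111010
-----------
  111111110
Decimal: 260 ^ 250 = 510



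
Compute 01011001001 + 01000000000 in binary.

Add column by column from the right: bit + bit + carry-in; write the sum mod 2, carry 1 when the sum is 2 or 3.
carry:  10000000000
        01011001001
+       01000000000
-------------------
       010011001001
(the carry out of the leftmost column, 0, becomes the leading bit)
Decimal check:
  01011001001 = 512 + 128 + 64 + 8 + 1 = 713
  01000000000 = 512
  713 + 512 = 1225, and 010011001001 = 1024 + 128 + 64 + 8 + 1 = 1225 ✓



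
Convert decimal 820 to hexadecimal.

Using repeated division by 16 (digits 10–15 are A–F):
820 ÷ 16 = 51 remainder 4
51 ÷ 16 = 3 remainder 3
3 ÷ 16 = 0 remainder 3
Reading remainders bottom to top: 334



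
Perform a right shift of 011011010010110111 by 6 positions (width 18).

Original: 011011010010110111 (decimal 111799)
Shift right by 6 positions
Drop the 6 low bits; fill with zeros on the left
Result: 000000011011010010 (decimal 1746)
Equivalent: 111799 >> 6 = 111799 ÷ 2^6 = 1746



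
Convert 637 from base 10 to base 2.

Using repeated division by 2:
637 ÷ 2 = 318 remainder 1
318 ÷ 2 = 159 remainder 0
159 ÷ 2 = 79 remainder 1
79 ÷ 2 = 39 remainder 1
39 ÷ 2 = 19 remainder 1
19 ÷ 2 = 9 remainder 1
9 ÷ 2 = 4 remainder 1
4 ÷ 2 = 2 remainder 0
2 ÷ 2 = 1 remainder 0
1 ÷ 2 = 0 remainder 1
Reading remainders bottom to top: 1001111101



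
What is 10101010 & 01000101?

AND: 1 only when both bits are 1
  10101010
& 01000101
----------
  00000000
Decimal: 170 & 69 = 0



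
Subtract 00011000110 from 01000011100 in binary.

Method 1 - Direct subtraction (column by column from the right: bit − bit − borrow-in; if negative, add 2 and borrow 1 from the next column):
borrow: 01110001100
        01000011100
-       00011000110
-------------------
        00101010110

Method 2 - Add two's complement:
Two's complement of 00011000110: invert → 11100111001, add 1 → 11100111010
  01000011100
+ 11100111010
-------------
 100101010110  (end carry out of the top bit = 1)
Discarding the end carry: 00101010110
Decimal check:
  01000011100 = 512 + 16 + 8 + 4 = 540
  00011000110 = 128 + 64 + 4 + 2 = 198
  540 - 198 = 342, and 00101010110 = 256 + 64 + 16 + 4 + 2 = 342 ✓



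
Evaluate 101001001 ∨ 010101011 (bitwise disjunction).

OR: 1 when either bit is 1
  101001001
| 010101011
-----------
  111101011
Decimal: 329 | 171 = 491



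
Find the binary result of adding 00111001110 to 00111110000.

Add column by column from the right: bit + bit + carry-in; write the sum mod 2, carry 1 when the sum is 2 or 3.
carry:  01110000000
        00111001110
+       00111110000
-------------------
       001110111110
(the carry out of the leftmost column, 0, becomes the leading bit)
Decimal check:
  00111001110 = 256 + 128 + 64 + 8 + 4 + 2 = 462
  00111110000 = 256 + 128 + 64 + 32 + 16 = 496
  462 + 496 = 958, and 001110111110 = 512 + 256 + 128 + 32 + 16 + 8 + 4 + 2 = 958 ✓



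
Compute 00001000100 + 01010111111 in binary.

Add column by column from the right: bit + bit + carry-in; write the sum mod 2, carry 1 when the sum is 2 or 3.
carry:  00111111000
        00001000100
+       01010111111
-------------------
       001100000011
(the carry out of the leftmost column, 0, becomes the leading bit)
Decimal check:
  00001000100 = 64 + 4 = 68
  01010111111 = 512 + 128 + 32 + 16 + 8 + 4 + 2 + 1 = 703
  68 + 703 = 771, and 001100000011 = 512 + 256 + 2 + 1 = 771 ✓



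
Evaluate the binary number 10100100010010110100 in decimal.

Sum of powers of 2 for each 1-bit:
2^2 + 2^4 + 2^5 + 2^7 + 2^10 + 2^14 + 2^17 + 2^19
= 4 + 16 + 32 + 128 + 1024 + 16384 + 131072 + 524288
= 672948



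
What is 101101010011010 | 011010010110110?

OR: 1 when either bit is 1
  101101010011010
| 011010010110110
-----------------
  111111010111110
Decimal: 23194 | 13494 = 32446



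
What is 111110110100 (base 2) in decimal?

Sum of powers of 2 for each 1-bit:
2^2 + 2^4 + 2^5 + 2^7 + 2^8 + 2^9 + 2^10 + 2^11
= 4 + 16 + 32 + 128 + 256 + 512 + 1024 + 2048
= 4020



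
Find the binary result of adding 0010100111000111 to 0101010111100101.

Add column by column from the right: bit + bit + carry-in; write the sum mod 2, carry 1 when the sum is 2 or 3.
carry:  0000001110001110
        0010100111000111
+       0101010111100101
------------------------
       00111111110101100
(the carry out of the leftmost column, 0, becomes the leading bit)
Decimal check:
  0010100111000111 = 8192 + 2048 + 256 + 128 + 64 + 4 + 2 + 1 = 10695
  0101010111100101 = 16384 + 4096 + 1024 + 256 + 128 + 64 + 32 + 4 + 1 = 21989
  10695 + 21989 = 32684, and 00111111110101100 = 16384 + 8192 + 4096 + 2048 + 1024 + 512 + 256 + 128 + 32 + 8 + 4 = 32684 ✓



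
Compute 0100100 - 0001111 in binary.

Method 1 - Direct subtraction (column by column from the right: bit − bit − borrow-in; if negative, add 2 and borrow 1 from the next column):
borrow: 0111110
        0100100
-       0001111
---------------
        0010101

Method 2 - Add two's complement:
Two's complement of 0001111: invert → 1110000, add 1 → 1110001
  0100100
+ 1110001
---------
 10010101  (end carry out of the top bit = 1)
Discarding the end carry: 0010101
Decimal check:
  0100100 = 32 + 4 = 36
  0001111 = 8 + 4 + 2 + 1 = 15
  36 - 15 = 21, and 0010101 = 16 + 4 + 1 = 21 ✓



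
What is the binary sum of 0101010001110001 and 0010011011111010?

Add column by column from the right: bit + bit + carry-in; write the sum mod 2, carry 1 when the sum is 2 or 3.
carry:  0000100111100000
        0101010001110001
+       0010011011111010
------------------------
       00111101101101011
(the carry out of the leftmost column, 0, becomes the leading bit)
Decimal check:
  0101010001110001 = 16384 + 4096 + 1024 + 64 + 32 + 16 + 1 = 21617
  0010011011111010 = 8192 + 1024 + 512 + 128 + 64 + 32 + 16 + 8 + 2 = 9978
  21617 + 9978 = 31595, and 00111101101101011 = 16384 + 8192 + 4096 + 2048 + 512 + 256 + 64 + 32 + 8 + 2 + 1 = 31595 ✓



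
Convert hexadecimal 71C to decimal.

Expand by place value (powers of 16):
Digit values: C = 12
71C = 7 × 16^2 + 1 × 16^1 + 12 × 16^0
= 7 × 256 + 1 × 16 + 12 × 1
= 1792 + 16 + 12
= 1820



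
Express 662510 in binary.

Using repeated division by 2:
662510 ÷ 2 = 331255 remainder 0
331255 ÷ 2 = 165627 remainder 1
165627 ÷ 2 = 82813 remainder 1
82813 ÷ 2 = 41406 remainder 1
41406 ÷ 2 = 20703 remainder 0
20703 ÷ 2 = 10351 remainder 1
10351 ÷ 2 = 5175 remainder 1
5175 ÷ 2 = 2587 remainder 1
2587 ÷ 2 = 1293 remainder 1
1293 ÷ 2 = 646 remainder 1
646 ÷ 2 = 323 remainder 0
323 ÷ 2 = 161 remainder 1
161 ÷ 2 = 80 remainder 1
80 ÷ 2 = 40 remainder 0
40 ÷ 2 = 20 remainder 0
20 ÷ 2 = 10 remainder 0
10 ÷ 2 = 5 remainder 0
5 ÷ 2 = 2 remainder 1
2 ÷ 2 = 1 remainder 0
1 ÷ 2 = 0 remainder 1
Reading remainders bottom to top: 10100001101111101110



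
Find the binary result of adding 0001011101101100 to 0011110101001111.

Add column by column from the right: bit + bit + carry-in; write the sum mod 2, carry 1 when the sum is 2 or 3.
carry:  0111111010011000
        0001011101101100
+       0011110101001111
------------------------
       00101010010111011
(the carry out of the leftmost column, 0, becomes the leading bit)
Decimal check:
  0001011101101100 = 4096 + 1024 + 512 + 256 + 64 + 32 + 8 + 4 = 5996
  0011110101001111 = 8192 + 4096 + 2048 + 1024 + 256 + 64 + 8 + 4 + 2 + 1 = 15695
  5996 + 15695 = 21691, and 00101010010111011 = 16384 + 4096 + 1024 + 128 + 32 + 16 + 8 + 2 + 1 = 21691 ✓



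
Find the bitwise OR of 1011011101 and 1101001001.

OR: 1 when either bit is 1
  1011011101
| 1101001001
------------
  1111011101
Decimal: 733 | 841 = 989



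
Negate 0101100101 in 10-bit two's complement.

Original: 0101100101
Step 1 - Invert all bits: 1010011010
Step 2 - Add 1: 1010011011
Verification: 0101100101 + 1010011011 = 10000000000; discarding the end carry (carry out of the top bit) leaves the 10-bit value 0000000000, as required for x + (-x)



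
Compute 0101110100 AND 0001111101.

AND: 1 only when both bits are 1
  0101110100
& 0001111101
------------
  0001110100
Decimal: 372 & 125 = 116



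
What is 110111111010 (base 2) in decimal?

Sum of powers of 2 for each 1-bit:
2^1 + 2^3 + 2^4 + 2^5 + 2^6 + 2^7 + 2^8 + 2^10 + 2^11
= 2 + 8 + 16 + 32 + 64 + 128 + 256 + 1024 + 2048
= 3578



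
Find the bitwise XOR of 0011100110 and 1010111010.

XOR: 1 when bits differ
  0011100110
^ 1010111010
------------
  1001011100
Decimal: 230 ^ 698 = 604



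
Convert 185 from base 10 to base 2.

Using repeated division by 2:
185 ÷ 2 = 92 remainder 1
92 ÷ 2 = 46 remainder 0
46 ÷ 2 = 23 remainder 0
23 ÷ 2 = 11 remainder 1
11 ÷ 2 = 5 remainder 1
5 ÷ 2 = 2 remainder 1
2 ÷ 2 = 1 remainder 0
1 ÷ 2 = 0 remainder 1
Reading remainders bottom to top: 10111001



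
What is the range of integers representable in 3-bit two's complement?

For 3-bit two's complement:
Minimum: -2^2 = -4
Maximum: 2^2 - 1 = 3



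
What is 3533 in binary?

Using repeated division by 2:
3533 ÷ 2 = 1766 remainder 1
1766 ÷ 2 = 883 remainder 0
883 ÷ 2 = 441 remainder 1
441 ÷ 2 = 220 remainder 1
220 ÷ 2 = 110 remainder 0
110 ÷ 2 = 55 remainder 0
55 ÷ 2 = 27 remainder 1
27 ÷ 2 = 13 remainder 1
13 ÷ 2 = 6 remainder 1
6 ÷ 2 = 3 remainder 0
3 ÷ 2 = 1 remainder 1
1 ÷ 2 = 0 remainder 1
Reading remainders bottom to top: 110111001101



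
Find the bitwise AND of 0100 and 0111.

AND: 1 only when both bits are 1
  0100
& 0111
------
  0100
Decimal: 4 & 7 = 4



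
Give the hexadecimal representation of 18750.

Using repeated division by 16 (digits 10–15 are A–F):
18750 ÷ 16 = 1171 remainder 14 (E)
1171 ÷ 16 = 73 remainder 3
73 ÷ 16 = 4 remainder 9
4 ÷ 16 = 0 remainder 4
Reading remainders bottom to top: 493E



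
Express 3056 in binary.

Using repeated division by 2:
3056 ÷ 2 = 1528 remainder 0
1528 ÷ 2 = 764 remainder 0
764 ÷ 2 = 382 remainder 0
382 ÷ 2 = 191 remainder 0
191 ÷ 2 = 95 remainder 1
95 ÷ 2 = 47 remainder 1
47 ÷ 2 = 23 remainder 1
23 ÷ 2 = 11 remainder 1
11 ÷ 2 = 5 remainder 1
5 ÷ 2 = 2 remainder 1
2 ÷ 2 = 1 remainder 0
1 ÷ 2 = 0 remainder 1
Reading remainders bottom to top: 101111110000



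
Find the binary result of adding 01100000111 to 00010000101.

Add column by column from the right: bit + bit + carry-in; write the sum mod 2, carry 1 when the sum is 2 or 3.
carry:  00000001110
        01100000111
+       00010000101
-------------------
       001110001100
(the carry out of the leftmost column, 0, becomes the leading bit)
Decimal check:
  01100000111 = 512 + 256 + 4 + 2 + 1 = 775
  00010000101 = 128 + 4 + 1 = 133
  775 + 133 = 908, and 001110001100 = 512 + 256 + 128 + 8 + 4 = 908 ✓



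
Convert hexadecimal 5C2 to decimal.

Expand by place value (powers of 16):
Digit values: C = 12
5C2 = 5 × 16^2 + 12 × 16^1 + 2 × 16^0
= 5 × 256 + 12 × 16 + 2 × 1
= 1280 + 192 + 2
= 1474



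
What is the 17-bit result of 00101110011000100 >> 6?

Original: 00101110011000100 (decimal 23748)
Shift right by 6 positions
Drop the 6 low bits; fill with zeros on the left
Result: 00000000101110011 (decimal 371)
Equivalent: 23748 >> 6 = 23748 ÷ 2^6 = 371



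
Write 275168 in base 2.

Using repeated division by 2:
275168 ÷ 2 = 137584 remainder 0
137584 ÷ 2 = 68792 remainder 0
68792 ÷ 2 = 34396 remainder 0
34396 ÷ 2 = 17198 remainder 0
17198 ÷ 2 = 8599 remainder 0
8599 ÷ 2 = 4299 remainder 1
4299 ÷ 2 = 2149 remainder 1
2149 ÷ 2 = 1074 remainder 1
1074 ÷ 2 = 537 remainder 0
537 ÷ 2 = 268 remainder 1
268 ÷ 2 = 134 remainder 0
134 ÷ 2 = 67 remainder 0
67 ÷ 2 = 33 remainder 1
33 ÷ 2 = 16 remainder 1
16 ÷ 2 = 8 remainder 0
8 ÷ 2 = 4 remainder 0
4 ÷ 2 = 2 remainder 0
2 ÷ 2 = 1 remainder 0
1 ÷ 2 = 0 remainder 1
Reading remainders bottom to top: 1000011001011100000



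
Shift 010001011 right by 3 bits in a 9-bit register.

Original: 010001011 (decimal 139)
Shift right by 3 positions
Drop the 3 low bits; fill with zeros on the left
Result: 000010001 (decimal 17)
Equivalent: 139 >> 3 = 139 ÷ 2^3 = 17



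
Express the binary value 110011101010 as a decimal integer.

Sum of powers of 2 for each 1-bit:
2^1 + 2^3 + 2^5 + 2^6 + 2^7 + 2^10 + 2^11
= 2 + 8 + 32 + 64 + 128 + 1024 + 2048
= 3306



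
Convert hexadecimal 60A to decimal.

Expand by place value (powers of 16):
Digit values: A = 10
60A = 6 × 16^2 + 0 × 16^1 + 10 × 16^0
= 6 × 256 + 0 × 16 + 10 × 1
= 1536 + 0 + 10
= 1546



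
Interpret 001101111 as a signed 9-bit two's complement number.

Binary: 001101111
Sign bit: 0 (non-negative)
Read directly as an unsigned value:
001101111 = 64 + 32 + 8 + 4 + 2 + 1 = 111
Value: 111



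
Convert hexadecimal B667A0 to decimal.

Expand by place value (powers of 16):
Digit values: B = 11, A = 10
B667A0 = 11 × 16^5 + 6 × 16^4 + 6 × 16^3 + 7 × 16^2 + 10 × 16^1 + 0 × 16^0
= 11 × 1048576 + 6 × 65536 + 6 × 4096 + 7 × 256 + 10 × 16 + 0 × 1
= 11534336 + 393216 + 24576 + 1792 + 160 + 0
= 11954080



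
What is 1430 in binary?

Using repeated division by 2:
1430 ÷ 2 = 715 remainder 0
715 ÷ 2 = 357 remainder 1
357 ÷ 2 = 178 remainder 1
178 ÷ 2 = 89 remainder 0
89 ÷ 2 = 44 remainder 1
44 ÷ 2 = 22 remainder 0
22 ÷ 2 = 11 remainder 0
11 ÷ 2 = 5 remainder 1
5 ÷ 2 = 2 remainder 1
2 ÷ 2 = 1 remainder 0
1 ÷ 2 = 0 remainder 1
Reading remainders bottom to top: 10110010110



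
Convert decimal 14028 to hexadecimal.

Using repeated division by 16 (digits 10–15 are A–F):
14028 ÷ 16 = 876 remainder 12 (C)
876 ÷ 16 = 54 remainder 12 (C)
54 ÷ 16 = 3 remainder 6
3 ÷ 16 = 0 remainder 3
Reading remainders bottom to top: 36CC



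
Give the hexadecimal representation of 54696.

Using repeated division by 16 (digits 10–15 are A–F):
54696 ÷ 16 = 3418 remainder 8
3418 ÷ 16 = 213 remainder 10 (A)
213 ÷ 16 = 13 remainder 5
13 ÷ 16 = 0 remainder 13 (D)
Reading remainders bottom to top: D5A8



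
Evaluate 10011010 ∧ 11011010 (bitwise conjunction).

AND: 1 only when both bits are 1
  10011010
& 11011010
----------
  10011010
Decimal: 154 & 218 = 154



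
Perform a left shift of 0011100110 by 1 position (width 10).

Original: 0011100110 (decimal 230)
Shift left by 1 position
Append 1 zero on the right
Result: 0111001100 (decimal 460)
Equivalent: 230 << 1 = 230 × 2^1 = 460



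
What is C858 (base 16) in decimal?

Expand by place value (powers of 16):
Digit values: C = 12
C858 = 12 × 16^3 + 8 × 16^2 + 5 × 16^1 + 8 × 16^0
= 12 × 4096 + 8 × 256 + 5 × 16 + 8 × 1
= 49152 + 2048 + 80 + 8
= 51288



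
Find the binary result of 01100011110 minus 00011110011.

Method 1 - Direct subtraction (column by column from the right: bit − bit − borrow-in; if negative, add 2 and borrow 1 from the next column):
borrow: 00111000110
        01100011110
-       00011110011
-------------------
        01000101011

Method 2 - Add two's complement:
Two's complement of 00011110011: invert → 11100001100, add 1 → 11100001101
  01100011110
+ 11100001101
-------------
 101000101011  (end carry out of the top bit = 1)
Discarding the end carry: 01000101011
Decimal check:
  01100011110 = 512 + 256 + 16 + 8 + 4 + 2 = 798
  00011110011 = 128 + 64 + 32 + 16 + 2 + 1 = 243
  798 - 243 = 555, and 01000101011 = 512 + 32 + 8 + 2 + 1 = 555 ✓



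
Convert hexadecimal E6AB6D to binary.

Convert each hex digit to 4 bits:
  E = 1110
  6 = 0110
  A = 1010
  B = 1011
  6 = 0110
  D = 1101
Concatenate: 111001101010101101101101



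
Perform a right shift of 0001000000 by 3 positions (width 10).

Original: 0001000000 (decimal 64)
Shift right by 3 positions
Drop the 3 low bits; fill with zeros on the left
Result: 0000001000 (decimal 8)
Equivalent: 64 >> 3 = 64 ÷ 2^3 = 8



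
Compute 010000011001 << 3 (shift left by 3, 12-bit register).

Original: 010000011001 (decimal 1049)
Shift left by 3 positions
Append 3 zeros on the right and drop the 3 high bits that overflow the 12-bit width
Result: 000011001000 (decimal 200)
Equivalent: 1049 << 3 = 1049 × 2^3 = 8392, truncated to 12 bits = 200



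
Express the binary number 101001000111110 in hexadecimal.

Group into 4-bit nibbles from right:
  0101 = 5
  0010 = 2
  0011 = 3
  1110 = E
Result: 523E



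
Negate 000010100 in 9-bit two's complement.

Original: 000010100
Step 1 - Invert all bits: 111101011
Step 2 - Add 1: 111101100
Verification: 000010100 + 111101100 = 1000000000; discarding the end carry (carry out of the top bit) leaves the 9-bit value 000000000, as required for x + (-x)



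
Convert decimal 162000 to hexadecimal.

Using repeated division by 16 (digits 10–15 are A–F):
162000 ÷ 16 = 10125 remainder 0
10125 ÷ 16 = 632 remainder 13 (D)
632 ÷ 16 = 39 remainder 8
39 ÷ 16 = 2 remainder 7
2 ÷ 16 = 0 remainder 2
Reading remainders bottom to top: 278D0



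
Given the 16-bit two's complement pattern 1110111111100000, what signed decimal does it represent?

Binary: 1110111111100000
Sign bit: 1 (negative)
Invert: 0001000000011111
Add 1:  0001000000100000
Magnitude: 0001000000100000 = 4096 + 32 = 4128
Value: -4128



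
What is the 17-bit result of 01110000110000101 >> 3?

Original: 01110000110000101 (decimal 57733)
Shift right by 3 positions
Drop the 3 low bits; fill with zeros on the left
Result: 00001110000110000 (decimal 7216)
Equivalent: 57733 >> 3 = 57733 ÷ 2^3 = 7216



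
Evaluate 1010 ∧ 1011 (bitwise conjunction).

AND: 1 only when both bits are 1
  1010
& 1011
------
  1010
Decimal: 10 & 11 = 10



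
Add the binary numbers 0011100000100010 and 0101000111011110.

Add column by column from the right: bit + bit + carry-in; write the sum mod 2, carry 1 when the sum is 2 or 3.
carry:  1110001111111100
        0011100000100010
+       0101000111011110
------------------------
       01000101000000000
(the carry out of the leftmost column, 0, becomes the leading bit)
Decimal check:
  0011100000100010 = 8192 + 4096 + 2048 + 32 + 2 = 14370
  0101000111011110 = 16384 + 4096 + 256 + 128 + 64 + 16 + 8 + 4 + 2 = 20958
  14370 + 20958 = 35328, and 01000101000000000 = 32768 + 2048 + 512 = 35328 ✓



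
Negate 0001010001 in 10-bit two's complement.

Original: 0001010001
Step 1 - Invert all bits: 1110101110
Step 2 - Add 1: 1110101111
Verification: 0001010001 + 1110101111 = 10000000000; discarding the end carry (carry out of the top bit) leaves the 10-bit value 0000000000, as required for x + (-x)



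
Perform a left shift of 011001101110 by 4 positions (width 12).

Original: 011001101110 (decimal 1646)
Shift left by 4 positions
Append 4 zeros on the right and drop the 4 high bits that overflow the 12-bit width
Result: 011011100000 (decimal 1760)
Equivalent: 1646 << 4 = 1646 × 2^4 = 26336, truncated to 12 bits = 1760



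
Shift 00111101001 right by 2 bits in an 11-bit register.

Original: 00111101001 (decimal 489)
Shift right by 2 positions
Drop the 2 low bits; fill with zeros on the left
Result: 00001111010 (decimal 122)
Equivalent: 489 >> 2 = 489 ÷ 2^2 = 122



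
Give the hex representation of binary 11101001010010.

Group into 4-bit nibbles from right:
  0011 = 3
  1010 = A
  0101 = 5
  0010 = 2
Result: 3A52



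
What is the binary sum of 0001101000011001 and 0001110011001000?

Add column by column from the right: bit + bit + carry-in; write the sum mod 2, carry 1 when the sum is 2 or 3.
carry:  0011000000110000
        0001101000011001
+       0001110011001000
------------------------
       00011011011100001
(the carry out of the leftmost column, 0, becomes the leading bit)
Decimal check:
  0001101000011001 = 4096 + 2048 + 512 + 16 + 8 + 1 = 6681
  0001110011001000 = 4096 + 2048 + 1024 + 128 + 64 + 8 = 7368
  6681 + 7368 = 14049, and 00011011011100001 = 8192 + 4096 + 1024 + 512 + 128 + 64 + 32 + 1 = 14049 ✓



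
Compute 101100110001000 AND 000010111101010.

AND: 1 only when both bits are 1
  101100110001000
& 000010111101010
-----------------
  000000110001000
Decimal: 22920 & 1514 = 392

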